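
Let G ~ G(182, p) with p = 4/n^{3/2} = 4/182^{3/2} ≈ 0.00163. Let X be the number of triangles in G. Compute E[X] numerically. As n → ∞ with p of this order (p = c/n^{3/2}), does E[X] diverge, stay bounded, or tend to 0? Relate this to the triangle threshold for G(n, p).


Number of potential triangles: C(182, 3) = 988260.
Each occurs with probability p³ ≈ (0.00163)³ ≈ 4.32373e-09.
By linearity: E[X] = C(182, 3)·p³ ≈ 988260 · 4.32373e-09 ≈ 0.004.
Since α = 3/2 > 1, p = c/n^{3/2} = o(1/n) is below the triangle threshold p ~ 1/n. Asymptotically E[X] ~ (c³/6)·n^{3(1−α)} = (4³/6)·n^{-1.5} → 0, so by Markov's inequality G has no triangles w.h.p.

E[X] ≈ 0.004; in regime p = Θ(1/n^{3/2}) E[X] tends to 0 (below the triangle threshold p ~ 1/n).


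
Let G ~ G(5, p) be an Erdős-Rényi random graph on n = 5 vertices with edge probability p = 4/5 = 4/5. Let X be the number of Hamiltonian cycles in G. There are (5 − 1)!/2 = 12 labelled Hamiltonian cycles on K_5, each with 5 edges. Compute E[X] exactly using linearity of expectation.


K_5 has (5 − 1)!/2 = 12 labelled Hamiltonian cycles.
For each such Hamiltonian cycle H, let X_H = 1 if all 5 edges of H are present in G. Then P[X_H = 1] = p^{5} = (4/5)^{5} = 1024/3125.
By linearity of expectation: E[X] = Σ_H E[X_H] = 12 · p^{5} = 12 · 1024/3125 = 12288/3125.
Numerically: E[X] ≈ 3.93216.

E[X] = 12 · (4/5)^{5} = 12288/3125 ≈ 3.93216.


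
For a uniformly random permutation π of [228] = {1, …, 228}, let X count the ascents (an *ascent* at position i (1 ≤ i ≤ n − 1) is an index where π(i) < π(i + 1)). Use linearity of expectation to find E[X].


Write X = Σ X_I over i = 1, …, 227, with X_I the indicator of one ascent.
There are 227 indicators.
For each fixed i, the pair (π(i), π(i+1)) is a uniformly random ordered pair of distinct values from {1, …, 228}; by symmetry P[π(i) < π(i+1)] = 1/2.
By linearity: E[X] = 227 · (1/2) = (228 − 1) · (1/2) = 227/2 ≈ 113.5000.

E[X] = 227/2 = 113.5000.


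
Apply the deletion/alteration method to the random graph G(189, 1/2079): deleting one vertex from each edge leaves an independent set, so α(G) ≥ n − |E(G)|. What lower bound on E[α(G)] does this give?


E[|E(G)|] = C(189, 2)·p = 17766 · (1/2079) = 94/11.
E[α(G)] ≥ n − E[|E(G)|] = 189 − 94/11 = 1985/11.
Numerically: ≈ 180.4545.
(This is only a lower bound; the true E[α(G)] may be larger.)

E[α(G)] ≥ 1985/11 ≈ 180.4545.


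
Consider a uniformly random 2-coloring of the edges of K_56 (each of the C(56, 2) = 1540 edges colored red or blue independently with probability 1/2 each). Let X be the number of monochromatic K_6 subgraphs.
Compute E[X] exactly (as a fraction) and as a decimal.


Let X = Σ_S X_S over the C(56, 6) = 32468436 subsets S of size 6, where X_S = 1 if the K_6 on S is monochromatic.
For a fixed S, the K_6 on S has C(6, 2) = 15 edges. P[all 15 edges red] = (1/2)^15, and likewise for blue, so P[monochromatic] = 2·(1/2)^15 = 2^{1 − 15} = 1/16384.
By linearity of expectation: E[X] = C(56, 6) · 2^{1 − 15} = 32468436 · 1/16384 = 8117109/4096.
Numerically: E[X] ≈ 1981.71606.

E[X] = C(56,6)·2^(1−C(6,2)) = 8117109/4096 ≈ 1981.71606.


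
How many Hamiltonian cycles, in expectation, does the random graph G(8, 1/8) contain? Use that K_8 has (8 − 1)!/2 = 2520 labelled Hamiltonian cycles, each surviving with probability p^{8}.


K_8 has (8 − 1)!/2 = 2520 labelled Hamiltonian cycles.
For each such Hamiltonian cycle H, let X_H = 1 if all 8 edges of H are present in G. Then P[X_H = 1] = p^{8} = (1/8)^{8} = 1/16777216.
By linearity: E[X] = Σ_H E[X_H] = 2520 · p^{8} = 2520 · 1/16777216 = 315/2097152.
Numerically: E[X] ≈ 0.00015.

E[X] = 2520 · (1/8)^{8} = 315/2097152 ≈ 0.00015.


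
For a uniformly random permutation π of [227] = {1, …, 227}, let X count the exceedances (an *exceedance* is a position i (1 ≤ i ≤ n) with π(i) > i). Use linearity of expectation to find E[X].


Write X = Σ_{i=1}^{227} X_i, where X_i = 1_{π(i) > i}.
For each fixed i, π(i) is uniform over {1, …, 227} (marginal of a uniform permutation), so P[π(i) > i] = (n − i)/n. Summing: Σ_{i=1}^{227} (n − i)/n = (0 + 1 + … + 226)/227 = 227(227 − 1)/(2·227) = (227 − 1)/2.
Hence E[X] = Σ_{i=1}^{227} (227 − i)/227 = 113 ≈ 113.00000.

E[X] = 113 = 113.00000.


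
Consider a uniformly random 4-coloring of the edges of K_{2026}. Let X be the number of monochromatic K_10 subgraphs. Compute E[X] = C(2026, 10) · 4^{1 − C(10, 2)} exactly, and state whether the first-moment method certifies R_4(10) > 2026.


E[X] = C(2026, 10) · 4^{1 − 45} = 314029205130126398094885285 · 4^{−44} = 314029205130126398094885285/309485009821345068724781056.
As a reduced fraction: E[X] = 314029205130126398094885285/309485009821345068724781056 ≈ 1.0146831.
Is E[X] < 1? NO.
Since E[X] ≥ 1, the first-moment bound is inconclusive at n = 2026; it does NOT by itself certify R_4(10) > 2026.

E[X] = 314029205130126398094885285/309485009821345068724781056 ≈ 1.0146831; E[X] ≥ 1; first-moment method inconclusive here.


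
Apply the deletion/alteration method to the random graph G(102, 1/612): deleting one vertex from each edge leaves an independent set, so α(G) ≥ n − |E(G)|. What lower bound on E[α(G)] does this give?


E[|E(G)|] = C(102, 2)·p = 5151 · (1/612) = 101/12.
E[α(G)] ≥ n − E[|E(G)|] = 102 − 101/12 = 1123/12.
Numerically: ≈ 93.583.
(This is only a lower bound; the true E[α(G)] may be larger.)

E[α(G)] ≥ 1123/12 ≈ 93.583.


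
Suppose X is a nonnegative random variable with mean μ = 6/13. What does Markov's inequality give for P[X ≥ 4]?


μ = E[X] = 6/13, a = 4.
Markov: P[X ≥ 4] ≤ μ/a = (6/13)/4 = 3/26.
Numerically: ≈ 0.1154.
(Since a = 4 > μ = 0.4615, the bound 3/26 is < 1 and informative.)

P[X ≥ 4] ≤ 3/26 ≈ 0.1154.


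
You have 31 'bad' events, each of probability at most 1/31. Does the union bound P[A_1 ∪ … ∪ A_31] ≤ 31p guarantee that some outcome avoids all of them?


Union bound: P[∪_{i=1}^{31} A_i] ≤ Σ_i P[A_i] ≤ 31·p = 31·(1/31) = 1.
Numerically: 1 ≈ 1.00000.
Is 1 < 1? NO.
Since the bound 1 is ≥ 1, the union bound is uninformative here; it does NOT by itself certify existence.

31·p = 1 ≈ 1.00000; existence NOT certified by the union bound.


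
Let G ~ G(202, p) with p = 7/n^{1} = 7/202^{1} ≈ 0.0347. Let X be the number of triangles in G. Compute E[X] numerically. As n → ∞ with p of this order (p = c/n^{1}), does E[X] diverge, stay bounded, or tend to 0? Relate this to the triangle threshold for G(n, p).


Number of potential triangles: C(202, 3) = 1353400.
Each occurs with probability p³ ≈ (0.0347)³ ≈ 4.16141e-05.
By linearity: E[X] = C(202, 3)·p³ ≈ 1353400 · 4.16141e-05 ≈ 56.320.
Here α = 1, so p = 7/n is exactly at the triangle threshold p ~ 1/n. Asymptotically E[X] → c³/6 = 7³/6 = 343/6 ≈ 57.167, a bounded constant. In this regime the triangle count is asymptotically Poisson(c³/6).

E[X] ≈ 56.320; in regime p = Θ(1/n^{1}) E[X] stays bounded (at the triangle threshold p ~ 1/n).


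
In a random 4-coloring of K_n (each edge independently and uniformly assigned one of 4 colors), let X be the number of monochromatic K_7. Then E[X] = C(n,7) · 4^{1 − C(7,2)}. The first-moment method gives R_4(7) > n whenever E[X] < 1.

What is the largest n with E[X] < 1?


We need C(n, 7) · 4^{1 − 21} < 1, i.e. C(n, 7) < 4^{21 − 1} = 1099511627776.
Check values of n near the boundary:
  n = 175: C(175, 7) = 883208107275; 883208107275 < 1099511627776? YES
  n = 176: C(176, 7) = 919790691600; 919790691600 < 1099511627776? YES
  n = 177: C(177, 7) = 957664425960; 957664425960 < 1099511627776? YES
  n = 178: C(178, 7) = 996867063280; 996867063280 < 1099511627776? YES
  n = 179: C(179, 7) = 1037437234460; 1037437234460 < 1099511627776? YES
  n = 180: C(180, 7) = 1079414463600; 1079414463600 < 1099511627776? YES
  n = 181: C(181, 7) = 1122839183400; 1122839183400 < 1099511627776? NO
The largest n with C(n, 7) < 1099511627776 is n = 180 (where E[X] = 67463403975/68719476736 ≈ 0.98172). Hence R_4(7) > 180, i.e. R_4(7) ≥ 181.

Largest n = 180; hence R_4(7) > 180.


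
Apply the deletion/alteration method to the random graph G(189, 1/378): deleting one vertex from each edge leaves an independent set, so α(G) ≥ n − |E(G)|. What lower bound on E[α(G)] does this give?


E[|E(G)|] = C(189, 2)·p = 17766 · (1/378) = 47.
E[α(G)] ≥ n − E[|E(G)|] = 189 − 47 = 142.
Numerically: ≈ 142.0000.
(This is only a lower bound; the true E[α(G)] may be larger.)

E[α(G)] ≥ 142 ≈ 142.0000.


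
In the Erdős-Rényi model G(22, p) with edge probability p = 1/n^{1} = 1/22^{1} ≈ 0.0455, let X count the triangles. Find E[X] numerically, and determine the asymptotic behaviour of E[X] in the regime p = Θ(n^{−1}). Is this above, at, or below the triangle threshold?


Number of potential triangles: C(22, 3) = 1540.
Each occurs with probability p³ ≈ (0.0455)³ ≈ 9.39144e-05.
By linearity: E[X] = C(22, 3)·p³ ≈ 1540 · 9.39144e-05 ≈ 0.145.
Here α = 1, so p = 1/n is exactly at the triangle threshold p ~ 1/n. Asymptotically E[X] → c³/6 = 1³/6 = 1/6 ≈ 0.167, a bounded constant. In this regime the triangle count is asymptotically Poisson(c³/6).

E[X] ≈ 0.145; in regime p = Θ(1/n^{1}) E[X] stays bounded (at the triangle threshold p ~ 1/n).


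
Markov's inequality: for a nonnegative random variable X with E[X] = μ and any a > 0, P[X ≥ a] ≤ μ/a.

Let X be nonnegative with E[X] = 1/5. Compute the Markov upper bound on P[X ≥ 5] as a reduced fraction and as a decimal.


μ = E[X] = 1/5, a = 5.
Markov: P[X ≥ 5] ≤ μ/a = (1/5)/5 = 1/25.
Numerically: ≈ 0.0400.
(Since a = 5 > μ = 0.2000, the bound 1/25 is < 1 and informative.)

P[X ≥ 5] ≤ 1/25 ≈ 0.0400.


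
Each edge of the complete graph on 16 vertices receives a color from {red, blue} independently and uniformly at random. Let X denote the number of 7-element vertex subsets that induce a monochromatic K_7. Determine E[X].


Let X = Σ_S X_S over the C(16, 7) = 11440 subsets S of size 7, where X_S = 1 if the K_7 on S is monochromatic.
For a fixed S, the K_7 on S has C(7, 2) = 21 edges. P[all 21 edges red] = (1/2)^21, and likewise for blue, so P[monochromatic] = 2·(1/2)^21 = 2^{1 − 21} = 1/1048576.
By linearity of expectation: E[X] = C(16, 7) · 2^{1 − 21} = 11440 · 1/1048576 = 715/65536.
Numerically: E[X] ≈ 0.011.

E[X] = C(16,7)·2^(1−C(7,2)) = 715/65536 ≈ 0.011.


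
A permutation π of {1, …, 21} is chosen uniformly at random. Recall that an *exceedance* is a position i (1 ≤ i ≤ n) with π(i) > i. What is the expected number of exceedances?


Write X = Σ_{i=1}^{21} X_i, where X_i = 1_{π(i) > i}.
For each fixed i, π(i) is uniform over {1, …, 21} (marginal of a uniform permutation), so P[π(i) > i] = (n − i)/n. Summing: Σ_{i=1}^{21} (n − i)/n = (0 + 1 + … + 20)/21 = 21(21 − 1)/(2·21) = (21 − 1)/2.
Hence E[X] = Σ_{i=1}^{21} (21 − i)/21 = 10 ≈ 10.00000.

E[X] = 10 = 10.00000.


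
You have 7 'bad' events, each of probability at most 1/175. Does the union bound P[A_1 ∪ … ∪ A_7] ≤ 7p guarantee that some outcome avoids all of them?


Union bound: P[∪_{i=1}^{7} A_i] ≤ Σ_i P[A_i] ≤ 7·p = 7·(1/175) = 1/25.
Numerically: 1/25 ≈ 0.0400000.
Is 1/25 < 1? YES.
Since P[∪ A_i] ≤ 1/25 < 1, the complement has P[∩ A_i^c] ≥ 1 − 1/25 = 24/25 > 0, so some outcome avoids every A_i.

7·p = 1/25 ≈ 0.0400000; existence CERTIFIED by the union bound.


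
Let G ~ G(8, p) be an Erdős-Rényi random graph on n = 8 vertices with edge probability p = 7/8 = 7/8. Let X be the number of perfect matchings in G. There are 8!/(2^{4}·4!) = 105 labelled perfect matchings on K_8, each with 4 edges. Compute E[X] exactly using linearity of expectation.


K_8 has 8!/(2^{4}·4!) = 105 labelled perfect matchings.
For each such perfect matching H, let X_H = 1 if all 4 edges of H are present in G. Then P[X_H = 1] = p^{4} = (7/8)^{4} = 2401/4096.
By linearity: E[X] = Σ_H E[X_H] = 105 · p^{4} = 105 · 2401/4096 = 252105/4096.
Numerically: E[X] ≈ 61.5491.

E[X] = 105 · (7/8)^{4} = 252105/4096 ≈ 61.5491.


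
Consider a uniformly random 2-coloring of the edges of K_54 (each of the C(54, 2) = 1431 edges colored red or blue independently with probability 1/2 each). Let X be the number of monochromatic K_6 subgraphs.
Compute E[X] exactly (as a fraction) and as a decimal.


Let X = Σ_S X_S over the C(54, 6) = 25827165 subsets S of size 6, where X_S = 1 if the K_6 on S is monochromatic.
For a fixed S, the K_6 on S has C(6, 2) = 15 edges. P[all 15 edges red] = (1/2)^15, and likewise for blue, so P[monochromatic] = 2·(1/2)^15 = 2^{1 − 15} = 1/16384.
By linearity: E[X] = C(54, 6) · 2^{1 − 15} = 25827165 · 1/16384 = 25827165/16384.
Numerically: E[X] ≈ 1576.365051.

E[X] = C(54,6)·2^(1−C(6,2)) = 25827165/16384 ≈ 1576.365051.


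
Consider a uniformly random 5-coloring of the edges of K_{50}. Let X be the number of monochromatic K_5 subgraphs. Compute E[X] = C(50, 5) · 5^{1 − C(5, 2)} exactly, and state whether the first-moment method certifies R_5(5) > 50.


E[X] = C(50, 5) · 5^{1 − 10} = 2118760 · 5^{−9} = 2118760/1953125.
As a reduced fraction: E[X] = 423752/390625 ≈ 1.0848.
Is E[X] < 1? NO.
Since E[X] ≥ 1, the first-moment bound is inconclusive at n = 50; it does NOT by itself certify R_5(5) > 50.

E[X] = 423752/390625 ≈ 1.0848; E[X] ≥ 1; first-moment method inconclusive here.


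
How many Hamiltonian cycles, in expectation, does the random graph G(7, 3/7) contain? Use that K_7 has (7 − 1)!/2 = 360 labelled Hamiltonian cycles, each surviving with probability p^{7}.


K_7 has (7 − 1)!/2 = 360 labelled Hamiltonian cycles.
For each such Hamiltonian cycle H, let X_H = 1 if all 7 edges of H are present in G. Then P[X_H = 1] = p^{7} = (3/7)^{7} = 2187/823543.
By linearity: E[X] = Σ_H E[X_H] = 360 · p^{7} = 360 · 2187/823543 = 787320/823543.
Numerically: E[X] ≈ 0.956016.

E[X] = 360 · (3/7)^{7} = 787320/823543 ≈ 0.956016.


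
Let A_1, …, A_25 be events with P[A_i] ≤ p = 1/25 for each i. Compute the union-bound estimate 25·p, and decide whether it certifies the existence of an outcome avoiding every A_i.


Union bound: P[∪_{i=1}^{25} A_i] ≤ Σ_i P[A_i] ≤ 25·p = 25·(1/25) = 1.
Numerically: 1 ≈ 1.000000.
Is 1 < 1? NO.
Since the bound 1 is ≥ 1, the union bound is uninformative here; it does NOT by itself certify existence.

25·p = 1 ≈ 1.000000; existence NOT certified by the union bound.


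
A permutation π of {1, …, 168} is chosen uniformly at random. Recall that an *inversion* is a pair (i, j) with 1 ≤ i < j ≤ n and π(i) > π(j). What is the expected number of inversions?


Write X = Σ X_I over the C(168, 2) = 14028 pairs i < j, with X_I the indicator of one inversion.
There are 14028 indicators.
For each fixed pair i < j, the values π(i) and π(j) are two distinct elements of {1, …, 168} in uniformly random order; by symmetry P[π(i) > π(j)] = 1/2.
By linearity: E[X] = 14028 · (1/2) = C(168, 2) · (1/2) = 14028/2 = 7014 ≈ 7014.00000.

E[X] = 7014 = 7014.00000.


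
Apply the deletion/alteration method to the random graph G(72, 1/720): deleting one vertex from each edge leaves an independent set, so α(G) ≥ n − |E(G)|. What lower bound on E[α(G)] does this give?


E[|E(G)|] = C(72, 2)·p = 2556 · (1/720) = 71/20.
E[α(G)] ≥ n − E[|E(G)|] = 72 − 71/20 = 1369/20.
Numerically: ≈ 68.45000.
(This is only a lower bound; the true E[α(G)] may be larger.)

E[α(G)] ≥ 1369/20 ≈ 68.45000.


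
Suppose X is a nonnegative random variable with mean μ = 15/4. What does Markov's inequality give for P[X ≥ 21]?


μ = E[X] = 15/4, a = 21.
Markov: P[X ≥ 21] ≤ μ/a = (15/4)/21 = 5/28.
Numerically: ≈ 0.1786.
(Since a = 21 > μ = 3.7500, the bound 5/28 is < 1 and informative.)

P[X ≥ 21] ≤ 5/28 ≈ 0.1786.


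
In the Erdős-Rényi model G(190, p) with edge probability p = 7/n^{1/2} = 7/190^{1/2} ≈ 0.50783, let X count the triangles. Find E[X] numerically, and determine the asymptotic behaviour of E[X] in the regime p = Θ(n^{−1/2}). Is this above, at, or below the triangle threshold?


Number of potential triangles: C(190, 3) = 1125180.
Each occurs with probability p³ ≈ (0.50783)³ ≈ 1.3096755e-01.
By linearity: E[X] = C(190, 3)·p³ ≈ 1125180 · 1.3096755e-01 ≈ 147362.07311.
Since α = 1/2 < 1, p = c/n^{1/2} ≫ 1/n is above the triangle threshold p ~ 1/n. Asymptotically E[X] ~ (c³/6)·n^{3(1−α)} = (7³/6)·n^{1.5} → ∞; triangles are abundant w.h.p.

E[X] ≈ 147362.07311; in regime p = Θ(1/n^{1/2}) E[X] diverges (above the triangle threshold p ~ 1/n).


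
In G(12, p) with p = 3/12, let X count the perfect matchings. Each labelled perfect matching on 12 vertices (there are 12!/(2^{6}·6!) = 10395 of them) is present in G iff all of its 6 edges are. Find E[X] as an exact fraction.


K_12 has 12!/(2^{6}·6!) = 10395 labelled perfect matchings.
For each such perfect matching H, let X_H = 1 if all 6 edges of H are present in G. Then P[X_H = 1] = p^{6} = (1/4)^{6} = 1/4096.
By linearity: E[X] = Σ_H E[X_H] = 10395 · p^{6} = 10395 · 1/4096 = 10395/4096.
Numerically: E[X] ≈ 2.53784.

E[X] = 10395 · (1/4)^{6} = 10395/4096 ≈ 2.53784.


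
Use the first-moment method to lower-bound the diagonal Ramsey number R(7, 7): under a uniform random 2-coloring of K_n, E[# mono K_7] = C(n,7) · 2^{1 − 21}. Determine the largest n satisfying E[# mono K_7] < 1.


We need C(n, 7) · 2^{1 − 21} < 1, i.e. C(n, 7) < 2^{21 − 1} = 1048576.
Check values of n near the boundary:
  n = 26: C(26, 7) = 657800; 657800 < 1048576? YES
  n = 27: C(27, 7) = 888030; 888030 < 1048576? YES
  n = 28: C(28, 7) = 1184040; 1184040 < 1048576? NO
The largest n with C(n, 7) < 1048576 is n = 27 (where E[X] = 444015/524288 ≈ 0.847). Hence R(7, 7) > 27, i.e. R(7, 7) ≥ 28.

Largest n = 27; hence R(7, 7) > 27.


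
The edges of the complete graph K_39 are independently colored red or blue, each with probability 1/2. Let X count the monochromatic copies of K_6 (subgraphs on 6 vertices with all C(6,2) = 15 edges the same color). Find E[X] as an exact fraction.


Let X = Σ_S X_S over the C(39, 6) = 3262623 subsets S of size 6, where X_S = 1 if the K_6 on S is monochromatic.
For a fixed S, the K_6 on S has C(6, 2) = 15 edges. P[all 15 edges red] = (1/2)^15, and likewise for blue, so P[monochromatic] = 2·(1/2)^15 = 2^{1 − 15} = 1/16384.
By linearity: E[X] = C(39, 6) · 2^{1 − 15} = 3262623 · 1/16384 = 3262623/16384.
Numerically: E[X] ≈ 199.1347.

E[X] = C(39,6)·2^(1−C(6,2)) = 3262623/16384 ≈ 199.1347.


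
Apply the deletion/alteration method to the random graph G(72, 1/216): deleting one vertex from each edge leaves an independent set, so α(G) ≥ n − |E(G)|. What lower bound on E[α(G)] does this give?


E[|E(G)|] = C(72, 2)·p = 2556 · (1/216) = 71/6.
E[α(G)] ≥ n − E[|E(G)|] = 72 − 71/6 = 361/6.
Numerically: ≈ 60.167.
(This is only a lower bound; the true E[α(G)] may be larger.)

E[α(G)] ≥ 361/6 ≈ 60.167.


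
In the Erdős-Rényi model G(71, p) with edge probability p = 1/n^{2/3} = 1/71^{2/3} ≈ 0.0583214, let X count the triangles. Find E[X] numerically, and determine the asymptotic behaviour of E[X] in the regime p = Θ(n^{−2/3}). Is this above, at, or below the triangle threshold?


Number of potential triangles: C(71, 3) = 57155.
Each occurs with probability p³ ≈ (0.0583214)³ ≈ 1.98373339e-04.
By linearity: E[X] = C(71, 3)·p³ ≈ 57155 · 1.98373339e-04 ≈ 11.338028.
Since α = 2/3 < 1, p = c/n^{2/3} ≫ 1/n is above the triangle threshold p ~ 1/n. Asymptotically E[X] ~ (c³/6)·n^{3(1−α)} = (1³/6)·n^{1} → ∞; triangles are abundant w.h.p.

E[X] ≈ 11.338028; in regime p = Θ(1/n^{2/3}) E[X] diverges (above the triangle threshold p ~ 1/n).


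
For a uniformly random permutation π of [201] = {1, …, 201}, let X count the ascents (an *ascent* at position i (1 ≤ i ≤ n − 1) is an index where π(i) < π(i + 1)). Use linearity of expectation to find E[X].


Write X = Σ X_I over i = 1, …, 200, with X_I the indicator of one ascent.
There are 200 indicators.
For each fixed i, the pair (π(i), π(i+1)) is a uniformly random ordered pair of distinct values from {1, …, 201}; by symmetry P[π(i) < π(i+1)] = 1/2.
By linearity: E[X] = 200 · (1/2) = (201 − 1) · (1/2) = 100 ≈ 100.000.

E[X] = 100 = 100.000.


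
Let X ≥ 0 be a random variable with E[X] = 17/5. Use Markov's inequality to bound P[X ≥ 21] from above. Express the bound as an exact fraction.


μ = E[X] = 17/5, a = 21.
Markov: P[X ≥ 21] ≤ μ/a = (17/5)/21 = 17/105.
Numerically: ≈ 0.162.
(Since a = 21 > μ = 3.400, the bound 17/105 is < 1 and informative.)

P[X ≥ 21] ≤ 17/105 ≈ 0.162.


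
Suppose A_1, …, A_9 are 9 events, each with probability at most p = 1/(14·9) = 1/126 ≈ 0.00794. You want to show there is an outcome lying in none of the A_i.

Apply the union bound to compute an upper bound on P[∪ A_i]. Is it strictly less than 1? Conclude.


Union bound: P[∪_{i=1}^{9} A_i] ≤ Σ_i P[A_i] ≤ 9·p = 9·(1/126) = 1/14.
Numerically: 1/14 ≈ 0.07143.
Is 1/14 < 1? YES.
Since P[∪ A_i] ≤ 1/14 < 1, the complement has P[∩ A_i^c] ≥ 1 − 1/14 = 13/14 > 0, so some outcome avoids every A_i.

9·p = 1/14 ≈ 0.07143; existence CERTIFIED by the union bound.


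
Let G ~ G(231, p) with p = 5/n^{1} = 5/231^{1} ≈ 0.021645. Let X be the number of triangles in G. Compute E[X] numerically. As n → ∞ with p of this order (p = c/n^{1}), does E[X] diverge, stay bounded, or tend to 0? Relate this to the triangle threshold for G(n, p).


Number of potential triangles: C(231, 3) = 2027795.
Each occurs with probability p³ ≈ (0.021645)³ ≈ 1.01408433e-05.
By linearity: E[X] = C(231, 3)·p³ ≈ 2027795 · 1.01408433e-05 ≈ 20.563551.
Here α = 1, so p = 5/n is exactly at the triangle threshold p ~ 1/n. Asymptotically E[X] → c³/6 = 5³/6 = 125/6 ≈ 20.833333, a bounded constant. In this regime the triangle count is asymptotically Poisson(c³/6).

E[X] ≈ 20.563551; in regime p = Θ(1/n^{1}) E[X] stays bounded (at the triangle threshold p ~ 1/n).


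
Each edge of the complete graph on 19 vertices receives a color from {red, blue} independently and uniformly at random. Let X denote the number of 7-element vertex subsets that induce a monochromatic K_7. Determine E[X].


Let X = Σ_S X_S over the C(19, 7) = 50388 subsets S of size 7, where X_S = 1 if the K_7 on S is monochromatic.
For a fixed S, the K_7 on S has C(7, 2) = 21 edges. P[all 21 edges red] = (1/2)^21, and likewise for blue, so P[monochromatic] = 2·(1/2)^21 = 2^{1 − 21} = 1/1048576.
By linearity of expectation: E[X] = C(19, 7) · 2^{1 − 21} = 50388 · 1/1048576 = 12597/262144.
Numerically: E[X] ≈ 0.04805.

E[X] = C(19,7)·2^(1−C(7,2)) = 12597/262144 ≈ 0.04805.


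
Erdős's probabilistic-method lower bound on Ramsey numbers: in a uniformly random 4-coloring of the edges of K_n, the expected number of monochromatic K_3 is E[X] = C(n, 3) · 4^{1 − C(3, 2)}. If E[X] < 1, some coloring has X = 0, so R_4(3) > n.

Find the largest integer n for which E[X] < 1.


We need C(n, 3) · 4^{1 − 3} < 1, i.e. C(n, 3) < 4^{3 − 1} = 16.
Check values of n near the boundary:
  n = 3: C(3, 3) = 1; 1 < 16? YES
  n = 4: C(4, 3) = 4; 4 < 16? YES
  n = 5: C(5, 3) = 10; 10 < 16? YES
  n = 6: C(6, 3) = 20; 20 < 16? NO
  n = 7: C(7, 3) = 35; 35 < 16? NO
  n = 8: C(8, 3) = 56; 56 < 16? NO
The largest n with C(n, 3) < 16 is n = 5 (where E[X] = 5/8 ≈ 0.625000). Hence R_4(3) > 5, i.e. R_4(3) ≥ 6.

Largest n = 5; hence R_4(3) > 5.


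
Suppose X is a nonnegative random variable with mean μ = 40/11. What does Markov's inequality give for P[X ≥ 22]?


μ = E[X] = 40/11, a = 22.
Markov: P[X ≥ 22] ≤ μ/a = (40/11)/22 = 20/121.
Numerically: ≈ 0.16529.
(Since a = 22 > μ = 3.63636, the bound 20/121 is < 1 and informative.)

P[X ≥ 22] ≤ 20/121 ≈ 0.16529.


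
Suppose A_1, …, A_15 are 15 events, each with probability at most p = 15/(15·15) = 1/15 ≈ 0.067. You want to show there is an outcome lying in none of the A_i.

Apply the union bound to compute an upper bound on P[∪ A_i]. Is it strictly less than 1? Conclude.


Union bound: P[∪_{i=1}^{15} A_i] ≤ Σ_i P[A_i] ≤ 15·p = 15·(1/15) = 1.
Numerically: 1 ≈ 1.000.
Is 1 < 1? NO.
Since the bound 1 is ≥ 1, the union bound is uninformative here; it does NOT by itself certify existence.

15·p = 1 ≈ 1.000; existence NOT certified by the union bound.


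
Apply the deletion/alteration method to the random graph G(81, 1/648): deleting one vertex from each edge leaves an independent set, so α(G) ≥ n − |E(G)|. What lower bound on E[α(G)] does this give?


E[|E(G)|] = C(81, 2)·p = 3240 · (1/648) = 5.
E[α(G)] ≥ n − E[|E(G)|] = 81 − 5 = 76.
Numerically: ≈ 76.000.
(This is only a lower bound; the true E[α(G)] may be larger.)

E[α(G)] ≥ 76 ≈ 76.000.


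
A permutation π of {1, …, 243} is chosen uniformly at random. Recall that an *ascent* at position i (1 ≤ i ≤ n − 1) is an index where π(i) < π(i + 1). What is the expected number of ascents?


Write X = Σ X_I over i = 1, …, 242, with X_I the indicator of one ascent.
There are 242 indicators.
For each fixed i, the pair (π(i), π(i+1)) is a uniformly random ordered pair of distinct values from {1, …, 243}; by symmetry P[π(i) < π(i+1)] = 1/2.
By linearity: E[X] = 242 · (1/2) = (243 − 1) · (1/2) = 121 ≈ 121.0000.

E[X] = 121 = 121.0000.


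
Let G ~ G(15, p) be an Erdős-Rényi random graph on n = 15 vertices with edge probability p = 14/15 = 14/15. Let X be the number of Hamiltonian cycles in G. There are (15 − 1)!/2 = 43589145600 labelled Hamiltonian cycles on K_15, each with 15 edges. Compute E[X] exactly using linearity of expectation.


K_15 has (15 − 1)!/2 = 43589145600 labelled Hamiltonian cycles.
For each such Hamiltonian cycle H, let X_H = 1 if all 15 edges of H are present in G. Then P[X_H = 1] = p^{15} = (14/15)^{15} = 155568095557812224/437893890380859375.
Summing the indicators: E[X] = Σ_H E[X_H] = 43589145600 · p^{15} = 43589145600 · 155568095557812224/437893890380859375 = 1116227221067356419653632/72081298828125.
Numerically: E[X] ≈ 1.5486e+10.

E[X] = 43589145600 · (14/15)^{15} = 1116227221067356419653632/72081298828125 ≈ 1.5486e+10.


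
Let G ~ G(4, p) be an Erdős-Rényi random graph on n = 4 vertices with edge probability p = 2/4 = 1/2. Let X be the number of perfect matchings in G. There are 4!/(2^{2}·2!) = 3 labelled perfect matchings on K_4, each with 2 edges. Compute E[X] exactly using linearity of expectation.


K_4 has 4!/(2^{2}·2!) = 3 labelled perfect matchings.
For each such perfect matching H, let X_H = 1 if all 2 edges of H are present in G. Then P[X_H = 1] = p^{2} = (1/2)^{2} = 1/4.
Summing the indicators: E[X] = Σ_H E[X_H] = 3 · p^{2} = 3 · 1/4 = 3/4.
Numerically: E[X] ≈ 0.75.

E[X] = 3 · (1/2)^{2} = 3/4 ≈ 0.75.


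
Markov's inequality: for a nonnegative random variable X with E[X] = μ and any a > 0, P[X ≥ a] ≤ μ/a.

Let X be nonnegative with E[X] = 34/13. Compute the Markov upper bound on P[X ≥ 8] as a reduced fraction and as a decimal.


μ = E[X] = 34/13, a = 8.
Markov: P[X ≥ 8] ≤ μ/a = (34/13)/8 = 17/52.
Numerically: ≈ 0.327.
(Since a = 8 > μ = 2.615, the bound 17/52 is < 1 and informative.)

P[X ≥ 8] ≤ 17/52 ≈ 0.327.


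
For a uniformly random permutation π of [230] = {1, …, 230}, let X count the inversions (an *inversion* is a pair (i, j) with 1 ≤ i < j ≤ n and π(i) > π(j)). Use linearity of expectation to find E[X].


Write X = Σ X_I over the C(230, 2) = 26335 pairs i < j, with X_I the indicator of one inversion.
There are 26335 indicators.
For each fixed pair i < j, the values π(i) and π(j) are two distinct elements of {1, …, 230} in uniformly random order; by symmetry P[π(i) > π(j)] = 1/2.
By linearity: E[X] = 26335 · (1/2) = C(230, 2) · (1/2) = 26335/2 = 26335/2 ≈ 13167.5000.

E[X] = 26335/2 = 13167.5000.


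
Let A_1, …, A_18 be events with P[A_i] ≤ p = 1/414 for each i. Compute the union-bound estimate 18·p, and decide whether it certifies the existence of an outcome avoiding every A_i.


Union bound: P[∪_{i=1}^{18} A_i] ≤ Σ_i P[A_i] ≤ 18·p = 18·(1/414) = 1/23.
Numerically: 1/23 ≈ 0.04348.
Is 1/23 < 1? YES.
Since P[∪ A_i] ≤ 1/23 < 1, the complement has P[∩ A_i^c] ≥ 1 − 1/23 = 22/23 > 0, so some outcome avoids every A_i.

18·p = 1/23 ≈ 0.04348; existence CERTIFIED by the union bound.


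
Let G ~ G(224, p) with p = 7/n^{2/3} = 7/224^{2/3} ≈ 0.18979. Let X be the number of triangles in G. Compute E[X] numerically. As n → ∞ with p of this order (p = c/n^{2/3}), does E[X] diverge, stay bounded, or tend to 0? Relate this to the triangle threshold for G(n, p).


Number of potential triangles: C(224, 3) = 1848224.
Each occurs with probability p³ ≈ (0.18979)³ ≈ 6.8359375e-03.
By linearity: E[X] = C(224, 3)·p³ ≈ 1848224 · 6.8359375e-03 ≈ 12634.34375.
Since α = 2/3 < 1, p = c/n^{2/3} ≫ 1/n is above the triangle threshold p ~ 1/n. Asymptotically E[X] ~ (c³/6)·n^{3(1−α)} = (7³/6)·n^{1} → ∞; triangles are abundant w.h.p.

E[X] ≈ 12634.34375; in regime p = Θ(1/n^{2/3}) E[X] diverges (above the triangle threshold p ~ 1/n).


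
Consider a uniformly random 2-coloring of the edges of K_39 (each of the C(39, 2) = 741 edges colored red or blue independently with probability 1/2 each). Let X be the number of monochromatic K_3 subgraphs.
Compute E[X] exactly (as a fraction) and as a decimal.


Let X = Σ_S X_S over the C(39, 3) = 9139 subsets S of size 3, where X_S = 1 if the K_3 on S is monochromatic.
For a fixed S, the K_3 on S has C(3, 2) = 3 edges. P[all 3 edges red] = (1/2)^3, and likewise for blue, so P[monochromatic] = 2·(1/2)^3 = 2^{1 − 3} = 1/4.
By linearity: E[X] = C(39, 3) · 2^{1 − 3} = 9139 · 1/4 = 9139/4.
Numerically: E[X] ≈ 2284.75000.

E[X] = C(39,3)·2^(1−C(3,2)) = 9139/4 ≈ 2284.75000.


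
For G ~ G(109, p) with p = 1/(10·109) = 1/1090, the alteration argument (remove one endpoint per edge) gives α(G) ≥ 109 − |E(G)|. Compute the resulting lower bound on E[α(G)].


E[|E(G)|] = C(109, 2)·p = 5886 · (1/1090) = 27/5.
E[α(G)] ≥ n − E[|E(G)|] = 109 − 27/5 = 518/5.
Numerically: ≈ 103.600.
(This is only a lower bound; the true E[α(G)] may be larger.)

E[α(G)] ≥ 518/5 ≈ 103.600.


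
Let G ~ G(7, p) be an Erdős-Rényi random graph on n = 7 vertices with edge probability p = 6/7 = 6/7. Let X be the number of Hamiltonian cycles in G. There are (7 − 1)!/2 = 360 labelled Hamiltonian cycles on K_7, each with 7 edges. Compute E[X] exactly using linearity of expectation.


K_7 has (7 − 1)!/2 = 360 labelled Hamiltonian cycles.
For each such Hamiltonian cycle H, let X_H = 1 if all 7 edges of H are present in G. Then P[X_H = 1] = p^{7} = (6/7)^{7} = 279936/823543.
By linearity of expectation: E[X] = Σ_H E[X_H] = 360 · p^{7} = 360 · 279936/823543 = 100776960/823543.
Numerically: E[X] ≈ 122.

E[X] = 360 · (6/7)^{7} = 100776960/823543 ≈ 122.


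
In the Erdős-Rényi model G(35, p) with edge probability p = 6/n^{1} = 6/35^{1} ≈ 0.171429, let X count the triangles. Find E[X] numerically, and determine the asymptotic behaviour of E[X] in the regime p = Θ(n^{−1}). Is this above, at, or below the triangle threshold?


Number of potential triangles: C(35, 3) = 6545.
Each occurs with probability p³ ≈ (0.171429)³ ≈ 5.03790087e-03.
By linearity: E[X] = C(35, 3)·p³ ≈ 6545 · 5.03790087e-03 ≈ 32.973061.
Here α = 1, so p = 6/n is exactly at the triangle threshold p ~ 1/n. Asymptotically E[X] → c³/6 = 6³/6 = 36 ≈ 36.000000, a bounded constant. In this regime the triangle count is asymptotically Poisson(c³/6).

E[X] ≈ 32.973061; in regime p = Θ(1/n^{1}) E[X] stays bounded (at the triangle threshold p ~ 1/n).


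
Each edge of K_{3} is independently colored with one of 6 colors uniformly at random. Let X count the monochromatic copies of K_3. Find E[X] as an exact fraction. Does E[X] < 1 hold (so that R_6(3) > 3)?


E[X] = C(3, 3) · 6^{1 − 3} = 1 · 6^{−2} = 1/36.
As a reduced fraction: E[X] = 1/36 ≈ 0.0278.
Is E[X] < 1? YES.
Since E[X] < 1, there exists a 6-coloring of K_{3} with no monochromatic K_3; hence R_6(3) > 3.

E[X] = 1/36 ≈ 0.0278; E[X] < 1, so R_6(3) > 3.


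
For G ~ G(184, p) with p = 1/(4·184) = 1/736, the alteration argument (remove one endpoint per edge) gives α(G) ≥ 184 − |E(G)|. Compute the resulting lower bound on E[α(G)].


E[|E(G)|] = C(184, 2)·p = 16836 · (1/736) = 183/8.
E[α(G)] ≥ n − E[|E(G)|] = 184 − 183/8 = 1289/8.
Numerically: ≈ 161.12500.
(This is only a lower bound; the true E[α(G)] may be larger.)

E[α(G)] ≥ 1289/8 ≈ 161.12500.


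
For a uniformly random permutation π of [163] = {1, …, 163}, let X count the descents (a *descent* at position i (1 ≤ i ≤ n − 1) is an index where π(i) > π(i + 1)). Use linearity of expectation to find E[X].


Write X = Σ X_I over i = 1, …, 162, with X_I the indicator of one descent.
There are 162 indicators.
For each fixed i, the pair (π(i), π(i+1)) is a uniformly random ordered pair of distinct values from {1, …, 163}; by symmetry P[π(i) > π(i+1)] = 1/2.
By linearity: E[X] = 162 · (1/2) = (163 − 1) · (1/2) = 81 ≈ 81.000.

E[X] = 81 = 81.000.


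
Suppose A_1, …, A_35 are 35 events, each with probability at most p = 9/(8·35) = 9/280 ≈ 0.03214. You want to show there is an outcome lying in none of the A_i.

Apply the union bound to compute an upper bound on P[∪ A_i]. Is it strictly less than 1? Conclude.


Union bound: P[∪_{i=1}^{35} A_i] ≤ Σ_i P[A_i] ≤ 35·p = 35·(9/280) = 9/8.
Numerically: 9/8 ≈ 1.12500.
Is 9/8 < 1? NO.
Since the bound 9/8 is ≥ 1, the union bound is uninformative here; it does NOT by itself certify existence.

35·p = 9/8 ≈ 1.12500; existence NOT certified by the union bound.


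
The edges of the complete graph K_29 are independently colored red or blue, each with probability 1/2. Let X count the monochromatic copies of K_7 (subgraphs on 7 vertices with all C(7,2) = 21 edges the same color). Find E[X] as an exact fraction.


Let X = Σ_S X_S over the C(29, 7) = 1560780 subsets S of size 7, where X_S = 1 if the K_7 on S is monochromatic.
For a fixed S, the K_7 on S has C(7, 2) = 21 edges. P[all 21 edges red] = (1/2)^21, and likewise for blue, so P[monochromatic] = 2·(1/2)^21 = 2^{1 − 21} = 1/1048576.
By linearity: E[X] = C(29, 7) · 2^{1 − 21} = 1560780 · 1/1048576 = 390195/262144.
Numerically: E[X] ≈ 1.488476.

E[X] = C(29,7)·2^(1−C(7,2)) = 390195/262144 ≈ 1.488476.


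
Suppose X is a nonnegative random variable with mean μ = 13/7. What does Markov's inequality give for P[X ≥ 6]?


μ = E[X] = 13/7, a = 6.
Markov: P[X ≥ 6] ≤ μ/a = (13/7)/6 = 13/42.
Numerically: ≈ 0.30952.
(Since a = 6 > μ = 1.85714, the bound 13/42 is < 1 and informative.)

P[X ≥ 6] ≤ 13/42 ≈ 0.30952.


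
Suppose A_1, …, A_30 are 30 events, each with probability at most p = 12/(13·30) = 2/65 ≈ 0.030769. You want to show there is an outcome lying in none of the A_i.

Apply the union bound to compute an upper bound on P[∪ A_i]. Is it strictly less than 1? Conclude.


Union bound: P[∪_{i=1}^{30} A_i] ≤ Σ_i P[A_i] ≤ 30·p = 30·(2/65) = 12/13.
Numerically: 12/13 ≈ 0.923077.
Is 12/13 < 1? YES.
Since P[∪ A_i] ≤ 12/13 < 1, the complement has P[∩ A_i^c] ≥ 1 − 12/13 = 1/13 > 0, so some outcome avoids every A_i.

30·p = 12/13 ≈ 0.923077; existence CERTIFIED by the union bound.


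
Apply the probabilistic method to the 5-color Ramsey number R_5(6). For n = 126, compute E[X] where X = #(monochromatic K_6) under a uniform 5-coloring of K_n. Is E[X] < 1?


E[X] = C(126, 6) · 5^{1 − 15} = 4925156775 · 5^{−14} = 4925156775/6103515625.
As a reduced fraction: E[X] = 197006271/244140625 ≈ 0.807.
Is E[X] < 1? YES.
Since E[X] < 1, there exists a 5-coloring of K_{126} with no monochromatic K_6; hence R_5(6) > 126.

E[X] = 197006271/244140625 ≈ 0.807; E[X] < 1, so R_5(6) > 126.


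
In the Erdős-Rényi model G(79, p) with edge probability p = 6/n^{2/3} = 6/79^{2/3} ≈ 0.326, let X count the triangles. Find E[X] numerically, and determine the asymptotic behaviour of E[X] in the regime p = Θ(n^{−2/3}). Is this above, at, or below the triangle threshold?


Number of potential triangles: C(79, 3) = 79079.
Each occurs with probability p³ ≈ (0.326)³ ≈ 3.46098e-02.
By linearity: E[X] = C(79, 3)·p³ ≈ 79079 · 3.46098e-02 ≈ 2736.911.
Since α = 2/3 < 1, p = c/n^{2/3} ≫ 1/n is above the triangle threshold p ~ 1/n. Asymptotically E[X] ~ (c³/6)·n^{3(1−α)} = (6³/6)·n^{1} → ∞; triangles are abundant w.h.p.

E[X] ≈ 2736.911; in regime p = Θ(1/n^{2/3}) E[X] diverges (above the triangle threshold p ~ 1/n).


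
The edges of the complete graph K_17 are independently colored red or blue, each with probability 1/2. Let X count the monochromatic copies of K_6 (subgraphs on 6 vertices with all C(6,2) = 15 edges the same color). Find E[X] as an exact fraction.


Let X = Σ_S X_S over the C(17, 6) = 12376 subsets S of size 6, where X_S = 1 if the K_6 on S is monochromatic.
For a fixed S, the K_6 on S has C(6, 2) = 15 edges. P[all 15 edges red] = (1/2)^15, and likewise for blue, so P[monochromatic] = 2·(1/2)^15 = 2^{1 − 15} = 1/16384.
By linearity: E[X] = C(17, 6) · 2^{1 − 15} = 12376 · 1/16384 = 1547/2048.
Numerically: E[X] ≈ 0.755.

E[X] = C(17,6)·2^(1−C(6,2)) = 1547/2048 ≈ 0.755.


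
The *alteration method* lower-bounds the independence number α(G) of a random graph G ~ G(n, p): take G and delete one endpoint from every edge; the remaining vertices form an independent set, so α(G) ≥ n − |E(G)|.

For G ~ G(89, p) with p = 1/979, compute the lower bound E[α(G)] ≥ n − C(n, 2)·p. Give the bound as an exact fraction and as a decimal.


E[|E(G)|] = C(89, 2)·p = 3916 · (1/979) = 4.
E[α(G)] ≥ n − E[|E(G)|] = 89 − 4 = 85.
Numerically: ≈ 85.0000.
(This is only a lower bound; the true E[α(G)] may be larger.)

E[α(G)] ≥ 85 ≈ 85.0000.


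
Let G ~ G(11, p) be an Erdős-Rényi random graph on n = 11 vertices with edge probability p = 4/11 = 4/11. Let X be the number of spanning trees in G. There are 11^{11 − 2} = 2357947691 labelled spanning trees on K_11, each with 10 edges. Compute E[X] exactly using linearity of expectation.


K_11 has 11^{11 − 2} = 2357947691 labelled spanning trees.
For each such spanning tree H, let X_H = 1 if all 10 edges of H are present in G. Then P[X_H = 1] = p^{10} = (4/11)^{10} = 1048576/25937424601.
By linearity of expectation: E[X] = Σ_H E[X_H] = 2357947691 · p^{10} = 2357947691 · 1048576/25937424601 = 1048576/11.
Numerically: E[X] ≈ 9.533e+04.

E[X] = 2357947691 · (4/11)^{10} = 1048576/11 ≈ 9.533e+04.


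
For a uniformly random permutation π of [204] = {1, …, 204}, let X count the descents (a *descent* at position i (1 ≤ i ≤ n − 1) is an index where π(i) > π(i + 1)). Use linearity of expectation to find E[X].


Write X = Σ X_I over i = 1, …, 203, with X_I the indicator of one descent.
There are 203 indicators.
For each fixed i, the pair (π(i), π(i+1)) is a uniformly random ordered pair of distinct values from {1, …, 204}; by symmetry P[π(i) > π(i+1)] = 1/2.
By linearity: E[X] = 203 · (1/2) = (204 − 1) · (1/2) = 203/2 ≈ 101.500.

E[X] = 203/2 = 101.500.


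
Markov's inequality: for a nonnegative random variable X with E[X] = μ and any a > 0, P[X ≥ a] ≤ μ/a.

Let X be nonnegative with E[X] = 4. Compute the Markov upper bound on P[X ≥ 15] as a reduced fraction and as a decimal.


μ = E[X] = 4, a = 15.
Markov: P[X ≥ 15] ≤ μ/a = (4)/15 = 4/15.
Numerically: ≈ 0.267.
(Since a = 15 > μ = 4.000, the bound 4/15 is < 1 and informative.)

P[X ≥ 15] ≤ 4/15 ≈ 0.267.


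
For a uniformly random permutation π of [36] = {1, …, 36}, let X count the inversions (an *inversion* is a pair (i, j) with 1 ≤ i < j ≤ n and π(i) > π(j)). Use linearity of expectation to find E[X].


Write X = Σ X_I over the C(36, 2) = 630 pairs i < j, with X_I the indicator of one inversion.
There are 630 indicators.
For each fixed pair i < j, the values π(i) and π(j) are two distinct elements of {1, …, 36} in uniformly random order; by symmetry P[π(i) > π(j)] = 1/2.
By linearity: E[X] = 630 · (1/2) = C(36, 2) · (1/2) = 630/2 = 315 ≈ 315.0000.

E[X] = 315 = 315.0000.
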